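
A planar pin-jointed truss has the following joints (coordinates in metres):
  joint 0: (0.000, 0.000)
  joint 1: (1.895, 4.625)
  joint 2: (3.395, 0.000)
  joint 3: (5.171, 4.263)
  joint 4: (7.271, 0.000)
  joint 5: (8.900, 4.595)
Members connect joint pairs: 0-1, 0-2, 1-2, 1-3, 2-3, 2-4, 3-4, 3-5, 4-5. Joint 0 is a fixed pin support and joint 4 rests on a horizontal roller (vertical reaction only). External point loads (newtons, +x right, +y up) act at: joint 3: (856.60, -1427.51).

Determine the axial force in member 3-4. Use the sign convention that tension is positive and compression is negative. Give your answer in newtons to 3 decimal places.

N=6 nodes, M=9 members, R=3 reactions → 2N=12, M+R=12
member 0 (0-1): L=4.9982, (cx,cy)=(0.3791,0.9253)
member 1 (0-2): L=3.3950, (cx,cy)=(1.0000,0.0000)
member 2 (1-2): L=4.8622, (cx,cy)=(0.3085,-0.9512)
member 3 (1-3): L=3.2959, (cx,cy)=(0.9940,-0.1098)
member 4 (2-3): L=4.6182, (cx,cy)=(0.3846,0.9231)
member 5 (2-4): L=3.8760, (cx,cy)=(1.0000,0.0000)
member 6 (3-4): L=4.7522, (cx,cy)=(0.4419,-0.8971)
member 7 (3-5): L=3.7438, (cx,cy)=(0.9961,0.0887)
member 8 (4-5): L=4.8752, (cx,cy)=(0.3341,0.9425)
solve A·x = −loads:
  F[0-1] = +97.1910 N (tension)
  F[0-2] = +819.7511 N (tension)
  F[1-2] = -102.5004 N (compression)
  F[1-3] = +68.8875 N (tension)
  F[2-3] = +105.6236 N (tension)
  F[2-4] = +747.5097 N (tension)
  F[3-4] = -1691.5700 N (compression)
  F[3-5] = +0.0000 N (tension)
  F[4-5] = -0.0000 N (compression)
  Rx@0 = -856.6000 N
  Ry@0 = -89.9346 N
  Ry@4 = +1517.4446 N

-1691.570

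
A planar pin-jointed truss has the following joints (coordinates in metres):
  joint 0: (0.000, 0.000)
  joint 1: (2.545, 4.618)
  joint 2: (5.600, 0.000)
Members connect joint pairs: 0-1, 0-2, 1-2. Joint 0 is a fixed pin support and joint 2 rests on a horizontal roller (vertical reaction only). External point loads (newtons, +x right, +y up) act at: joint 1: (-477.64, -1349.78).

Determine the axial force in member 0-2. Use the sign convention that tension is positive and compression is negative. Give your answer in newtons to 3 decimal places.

145.238

N=3 nodes, M=3 members, R=3 reactions → 2N=6, M+R=6
member 0 (0-1): L=5.2729, (cx,cy)=(0.4827,0.8758)
member 1 (0-2): L=5.6000, (cx,cy)=(1.0000,0.0000)
member 2 (1-2): L=5.5371, (cx,cy)=(0.5517,-0.8340)
solve A·x = −loads:
  F[0-1] = -1290.5074 N (compression)
  F[0-2] = +145.2378 N (tension)
  F[1-2] = -263.2371 N (compression)
  Rx@0 = +477.6400 N
  Ry@0 = +1130.2356 N
  Ry@2 = +219.5444 N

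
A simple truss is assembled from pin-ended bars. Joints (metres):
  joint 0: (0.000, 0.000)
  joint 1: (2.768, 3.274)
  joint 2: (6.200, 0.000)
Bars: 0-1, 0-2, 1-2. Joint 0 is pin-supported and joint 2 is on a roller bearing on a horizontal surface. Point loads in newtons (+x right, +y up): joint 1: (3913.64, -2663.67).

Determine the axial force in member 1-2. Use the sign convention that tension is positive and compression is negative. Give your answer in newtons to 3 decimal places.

-4716.885

N=3 nodes, M=3 members, R=3 reactions → 2N=6, M+R=6
member 0 (0-1): L=4.2873, (cx,cy)=(0.6456,0.7637)
member 1 (0-2): L=6.2000, (cx,cy)=(1.0000,0.0000)
member 2 (1-2): L=4.7432, (cx,cy)=(0.7236,-0.6903)
solve A·x = −loads:
  F[0-1] = +775.4638 N (tension)
  F[0-2] = +3412.9785 N (tension)
  F[1-2] = -4716.8855 N (compression)
  Rx@0 = -3913.6400 N
  Ry@0 = -592.1842 N
  Ry@2 = +3255.8542 N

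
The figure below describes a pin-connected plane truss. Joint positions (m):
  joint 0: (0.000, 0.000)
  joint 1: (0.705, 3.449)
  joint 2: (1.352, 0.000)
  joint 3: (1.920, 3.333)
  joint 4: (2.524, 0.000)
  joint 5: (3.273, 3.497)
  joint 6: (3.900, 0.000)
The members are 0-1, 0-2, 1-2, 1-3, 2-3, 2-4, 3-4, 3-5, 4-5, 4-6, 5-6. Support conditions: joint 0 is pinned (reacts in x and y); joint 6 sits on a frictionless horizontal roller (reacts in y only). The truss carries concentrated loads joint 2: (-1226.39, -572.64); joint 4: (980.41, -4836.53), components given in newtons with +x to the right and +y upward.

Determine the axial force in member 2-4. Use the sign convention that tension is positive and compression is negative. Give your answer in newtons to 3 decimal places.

N=7 nodes, M=11 members, R=3 reactions → 2N=14, M+R=14
member 0 (0-1): L=3.5203, (cx,cy)=(0.2003,0.9797)
member 1 (0-2): L=1.3520, (cx,cy)=(1.0000,0.0000)
member 2 (1-2): L=3.5092, (cx,cy)=(0.1844,-0.9829)
member 3 (1-3): L=1.2205, (cx,cy)=(0.9955,-0.0950)
member 4 (2-3): L=3.3811, (cx,cy)=(0.1680,0.9858)
member 5 (2-4): L=1.1720, (cx,cy)=(1.0000,0.0000)
member 6 (3-4): L=3.3873, (cx,cy)=(0.1783,-0.9840)
member 7 (3-5): L=1.3629, (cx,cy)=(0.9927,0.1203)
member 8 (4-5): L=3.5763, (cx,cy)=(0.2094,0.9778)
member 9 (4-6): L=1.3760, (cx,cy)=(1.0000,0.0000)
member 10 (5-6): L=3.5528, (cx,cy)=(0.1765,-0.9843)
solve A·x = −loads:
  F[0-1] = -2123.5721 N (compression)
  F[0-2] = +179.2995 N (tension)
  F[1-2] = +2197.5111 N (tension)
  F[1-3] = -834.2209 N (compression)
  F[2-3] = -1610.0798 N (compression)
  F[2-4] = +2081.3401 N (tension)
  F[3-4] = +1366.8286 N (tension)
  F[3-5] = -1354.4966 N (compression)
  F[4-5] = +3570.7967 N (tension)
  F[4-6] = +596.8097 N (tension)
  F[5-6] = -3381.6979 N (compression)
  Rx@0 = +245.9800 N
  Ry@0 = +2080.5518 N
  Ry@6 = +3328.6182 N

2081.340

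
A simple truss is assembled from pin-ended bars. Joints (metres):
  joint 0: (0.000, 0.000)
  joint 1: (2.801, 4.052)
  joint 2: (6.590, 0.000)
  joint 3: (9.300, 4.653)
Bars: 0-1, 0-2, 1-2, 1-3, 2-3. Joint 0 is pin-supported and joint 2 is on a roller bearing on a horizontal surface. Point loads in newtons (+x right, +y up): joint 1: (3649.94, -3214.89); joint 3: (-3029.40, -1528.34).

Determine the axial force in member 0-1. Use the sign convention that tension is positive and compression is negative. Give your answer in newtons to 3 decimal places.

-1355.064

N=4 nodes, M=5 members, R=3 reactions → 2N=8, M+R=8
member 0 (0-1): L=4.9259, (cx,cy)=(0.5686,0.8226)
member 1 (0-2): L=6.5900, (cx,cy)=(1.0000,0.0000)
member 2 (1-2): L=5.5475, (cx,cy)=(0.6830,-0.7304)
member 3 (1-3): L=6.5267, (cx,cy)=(0.9958,0.0921)
member 4 (2-3): L=5.3847, (cx,cy)=(0.5033,0.8641)
solve A·x = −loads:
  F[0-1] = -1355.0639 N (compression)
  F[0-2] = +1391.0690 N (tension)
  F[1-2] = -3161.6532 N (compression)
  F[1-3] = -2270.6909 N (compression)
  F[2-3] = -1526.6918 N (compression)
  Rx@0 = -620.5400 N
  Ry@0 = +1114.6674 N
  Ry@2 = +3628.5626 N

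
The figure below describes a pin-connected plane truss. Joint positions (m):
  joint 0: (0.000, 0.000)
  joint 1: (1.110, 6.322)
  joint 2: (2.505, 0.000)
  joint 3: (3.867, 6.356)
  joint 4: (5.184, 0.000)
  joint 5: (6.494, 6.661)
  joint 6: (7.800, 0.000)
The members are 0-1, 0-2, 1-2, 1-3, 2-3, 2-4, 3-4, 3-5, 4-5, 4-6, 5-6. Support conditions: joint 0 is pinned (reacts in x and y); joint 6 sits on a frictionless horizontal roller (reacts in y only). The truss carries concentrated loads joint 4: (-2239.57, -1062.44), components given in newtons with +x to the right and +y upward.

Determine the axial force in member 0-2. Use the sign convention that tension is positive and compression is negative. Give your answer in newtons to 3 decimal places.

N=7 nodes, M=11 members, R=3 reactions → 2N=14, M+R=14
member 0 (0-1): L=6.4187, (cx,cy)=(0.1729,0.9849)
member 1 (0-2): L=2.5050, (cx,cy)=(1.0000,0.0000)
member 2 (1-2): L=6.4741, (cx,cy)=(0.2155,-0.9765)
member 3 (1-3): L=2.7572, (cx,cy)=(0.9999,0.0123)
member 4 (2-3): L=6.5003, (cx,cy)=(0.2095,0.9778)
member 5 (2-4): L=2.6790, (cx,cy)=(1.0000,0.0000)
member 6 (3-4): L=6.4910, (cx,cy)=(0.2029,-0.9792)
member 7 (3-5): L=2.6446, (cx,cy)=(0.9933,0.1153)
member 8 (4-5): L=6.7886, (cx,cy)=(0.1930,0.9812)
member 9 (4-6): L=2.6160, (cx,cy)=(1.0000,0.0000)
member 10 (5-6): L=6.7878, (cx,cy)=(0.1924,-0.9813)
solve A·x = −loads:
  F[0-1] = -361.7766 N (compression)
  F[0-2] = -2177.0072 N (compression)
  F[1-2] = +363.1195 N (tension)
  F[1-3] = -140.8165 N (compression)
  F[2-3] = -362.6393 N (compression)
  F[2-4] = -2022.7807 N (compression)
  F[3-4] = +330.2459 N (tension)
  F[3-5] = -285.7012 N (compression)
  F[4-5] = +753.2203 N (tension)
  F[4-6] = +138.4454 N (tension)
  F[5-6] = -719.5582 N (compression)
  Rx@0 = +2239.5700 N
  Ry@0 = +356.3260 N
  Ry@6 = +706.1140 N

-2177.007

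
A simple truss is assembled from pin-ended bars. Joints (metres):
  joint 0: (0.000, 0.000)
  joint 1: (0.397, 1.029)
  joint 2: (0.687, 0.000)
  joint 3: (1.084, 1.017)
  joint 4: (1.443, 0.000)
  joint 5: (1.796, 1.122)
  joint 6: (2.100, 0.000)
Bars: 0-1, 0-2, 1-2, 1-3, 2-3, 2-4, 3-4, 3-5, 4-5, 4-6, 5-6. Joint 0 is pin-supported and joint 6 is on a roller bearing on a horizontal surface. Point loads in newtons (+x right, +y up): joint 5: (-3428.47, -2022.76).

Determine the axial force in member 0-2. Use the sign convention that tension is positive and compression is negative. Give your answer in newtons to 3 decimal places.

N=7 nodes, M=11 members, R=3 reactions → 2N=14, M+R=14
member 0 (0-1): L=1.1029, (cx,cy)=(0.3600,0.9330)
member 1 (0-2): L=0.6870, (cx,cy)=(1.0000,0.0000)
member 2 (1-2): L=1.0691, (cx,cy)=(0.2713,-0.9625)
member 3 (1-3): L=0.6871, (cx,cy)=(0.9998,-0.0175)
member 4 (2-3): L=1.0917, (cx,cy)=(0.3636,0.9315)
member 5 (2-4): L=0.7560, (cx,cy)=(1.0000,0.0000)
member 6 (3-4): L=1.0785, (cx,cy)=(0.3329,-0.9430)
member 7 (3-5): L=0.7197, (cx,cy)=(0.9893,0.1459)
member 8 (4-5): L=1.1762, (cx,cy)=(0.3001,0.9539)
member 9 (4-6): L=0.6570, (cx,cy)=(1.0000,0.0000)
member 10 (5-6): L=1.1625, (cx,cy)=(0.2615,-0.9652)
solve A·x = −loads:
  F[0-1] = -2277.2419 N (compression)
  F[0-2] = -2608.7745 N (compression)
  F[1-2] = +2233.2331 N (tension)
  F[1-3] = -1425.7002 N (compression)
  F[2-3] = -2307.4703 N (compression)
  F[2-4] = -1163.9001 N (compression)
  F[3-4] = +1804.9685 N (tension)
  F[3-5] = -2896.3779 N (compression)
  F[4-5] = -1784.2866 N (compression)
  F[4-6] = -27.5933 N (compression)
  F[5-6] = +105.5131 N (tension)
  Rx@0 = +3428.4700 N
  Ry@0 = +2124.6011 N
  Ry@6 = -101.8411 N

-2608.775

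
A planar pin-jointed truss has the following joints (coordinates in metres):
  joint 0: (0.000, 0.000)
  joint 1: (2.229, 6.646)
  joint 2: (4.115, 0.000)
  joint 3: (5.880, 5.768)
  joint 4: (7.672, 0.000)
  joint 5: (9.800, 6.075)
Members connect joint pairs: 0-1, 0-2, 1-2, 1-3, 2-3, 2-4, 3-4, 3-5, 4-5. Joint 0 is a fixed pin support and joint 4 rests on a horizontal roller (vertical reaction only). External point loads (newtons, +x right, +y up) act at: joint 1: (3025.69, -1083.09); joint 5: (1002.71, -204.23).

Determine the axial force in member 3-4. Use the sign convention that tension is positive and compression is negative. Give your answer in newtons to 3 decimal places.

N=6 nodes, M=9 members, R=3 reactions → 2N=12, M+R=12
member 0 (0-1): L=7.0098, (cx,cy)=(0.3180,0.9481)
member 1 (0-2): L=4.1150, (cx,cy)=(1.0000,0.0000)
member 2 (1-2): L=6.9084, (cx,cy)=(0.2730,-0.9620)
member 3 (1-3): L=3.7551, (cx,cy)=(0.9723,-0.2338)
member 4 (2-3): L=6.0320, (cx,cy)=(0.2926,0.9562)
member 5 (2-4): L=3.5570, (cx,cy)=(1.0000,0.0000)
member 6 (3-4): L=6.0400, (cx,cy)=(0.2967,-0.9550)
member 7 (3-5): L=3.9320, (cx,cy)=(0.9969,0.0781)
member 8 (4-5): L=6.4369, (cx,cy)=(0.3306,0.9438)
solve A·x = −loads:
  F[0-1] = +2851.2670 N (tension)
  F[0-2] = +3121.7487 N (tension)
  F[1-2] = -3655.6378 N (compression)
  F[1-3] = -1153.0098 N (compression)
  F[2-3] = +3677.7380 N (tension)
  F[2-4] = +1047.6311 N (tension)
  F[3-4] = -3874.3089 N (compression)
  F[3-5] = +1107.9330 N (tension)
  F[4-5] = -308.0552 N (compression)
  Rx@0 = -4028.4000 N
  Ry@0 = -2703.2771 N
  Ry@4 = +3990.5971 N

-3874.309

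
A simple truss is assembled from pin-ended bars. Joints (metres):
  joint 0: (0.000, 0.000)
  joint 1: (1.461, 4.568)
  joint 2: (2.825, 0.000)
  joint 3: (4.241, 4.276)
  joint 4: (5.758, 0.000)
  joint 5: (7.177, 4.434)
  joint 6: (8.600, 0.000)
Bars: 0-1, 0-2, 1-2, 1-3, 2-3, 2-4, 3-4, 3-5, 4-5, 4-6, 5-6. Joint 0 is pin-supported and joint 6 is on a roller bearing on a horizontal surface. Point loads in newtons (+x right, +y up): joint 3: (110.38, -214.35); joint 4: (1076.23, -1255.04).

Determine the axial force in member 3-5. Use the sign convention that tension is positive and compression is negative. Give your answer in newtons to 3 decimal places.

N=7 nodes, M=11 members, R=3 reactions → 2N=14, M+R=14
member 0 (0-1): L=4.7960, (cx,cy)=(0.3046,0.9525)
member 1 (0-2): L=2.8250, (cx,cy)=(1.0000,0.0000)
member 2 (1-2): L=4.7673, (cx,cy)=(0.2861,-0.9582)
member 3 (1-3): L=2.7953, (cx,cy)=(0.9945,-0.1045)
member 4 (2-3): L=4.5044, (cx,cy)=(0.3144,0.9493)
member 5 (2-4): L=2.9330, (cx,cy)=(1.0000,0.0000)
member 6 (3-4): L=4.5371, (cx,cy)=(0.3344,-0.9424)
member 7 (3-5): L=2.9402, (cx,cy)=(0.9986,0.0537)
member 8 (4-5): L=4.6555, (cx,cy)=(0.3048,0.9524)
member 9 (4-6): L=2.8420, (cx,cy)=(1.0000,0.0000)
member 10 (5-6): L=4.6567, (cx,cy)=(0.3056,-0.9522)
solve A·x = −loads:
  F[0-1] = -491.8900 N (compression)
  F[0-2] = +1336.4554 N (tension)
  F[1-2] = +521.7407 N (tension)
  F[1-3] = -300.7693 N (compression)
  F[2-3] = -526.6277 N (compression)
  F[2-4] = +1651.2857 N (tension)
  F[3-4] = +232.4079 N (tension)
  F[3-5] = -653.7065 N (compression)
  F[4-5] = +1087.7673 N (tension)
  F[4-6] = +321.2114 N (tension)
  F[5-6] = -1051.1596 N (compression)
  Rx@0 = -1186.6100 N
  Ry@0 = +468.5105 N
  Ry@6 = +1000.8795 N

-653.706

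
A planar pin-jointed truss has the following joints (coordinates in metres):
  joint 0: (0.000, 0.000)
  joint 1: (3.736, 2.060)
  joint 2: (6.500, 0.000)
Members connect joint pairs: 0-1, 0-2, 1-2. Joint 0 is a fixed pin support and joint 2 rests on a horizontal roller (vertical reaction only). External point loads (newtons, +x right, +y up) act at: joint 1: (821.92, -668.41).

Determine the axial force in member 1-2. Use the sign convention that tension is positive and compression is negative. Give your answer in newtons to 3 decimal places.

N=3 nodes, M=3 members, R=3 reactions → 2N=6, M+R=6
member 0 (0-1): L=4.2663, (cx,cy)=(0.8757,0.4829)
member 1 (0-2): L=6.5000, (cx,cy)=(1.0000,0.0000)
member 2 (1-2): L=3.4472, (cx,cy)=(0.8018,-0.5976)
solve A·x = −loads:
  F[0-1] = -49.1724 N (compression)
  F[0-2] = +864.9803 N (tension)
  F[1-2] = -1078.7893 N (compression)
  Rx@0 = -821.9200 N
  Ry@0 = +23.7431 N
  Ry@2 = +644.6669 N

-1078.789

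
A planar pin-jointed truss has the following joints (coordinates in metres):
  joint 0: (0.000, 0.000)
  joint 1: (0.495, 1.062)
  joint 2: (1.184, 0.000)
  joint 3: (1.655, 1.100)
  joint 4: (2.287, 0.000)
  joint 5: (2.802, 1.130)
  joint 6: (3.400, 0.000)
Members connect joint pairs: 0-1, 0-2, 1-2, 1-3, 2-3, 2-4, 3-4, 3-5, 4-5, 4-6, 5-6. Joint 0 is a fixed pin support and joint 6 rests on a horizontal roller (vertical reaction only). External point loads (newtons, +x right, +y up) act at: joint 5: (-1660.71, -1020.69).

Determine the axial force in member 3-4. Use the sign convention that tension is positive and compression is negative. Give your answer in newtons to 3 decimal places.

N=7 nodes, M=11 members, R=3 reactions → 2N=14, M+R=14
member 0 (0-1): L=1.1717, (cx,cy)=(0.4225,0.9064)
member 1 (0-2): L=1.1840, (cx,cy)=(1.0000,0.0000)
member 2 (1-2): L=1.2659, (cx,cy)=(0.5443,-0.8389)
member 3 (1-3): L=1.1606, (cx,cy)=(0.9995,0.0327)
member 4 (2-3): L=1.1966, (cx,cy)=(0.3936,0.9193)
member 5 (2-4): L=1.1030, (cx,cy)=(1.0000,0.0000)
member 6 (3-4): L=1.2686, (cx,cy)=(0.4982,-0.8671)
member 7 (3-5): L=1.1474, (cx,cy)=(0.9997,0.0261)
member 8 (4-5): L=1.2418, (cx,cy)=(0.4147,0.9100)
member 9 (4-6): L=1.1130, (cx,cy)=(1.0000,0.0000)
member 10 (5-6): L=1.2785, (cx,cy)=(0.4677,-0.8839)
solve A·x = −loads:
  F[0-1] = -807.0167 N (compression)
  F[0-2] = -1319.7738 N (compression)
  F[1-2] = +840.7369 N (tension)
  F[1-3] = -798.9493 N (compression)
  F[2-3] = -767.2405 N (compression)
  F[2-4] = -560.1903 N (compression)
  F[3-4] = +798.4022 N (tension)
  F[3-5] = -1498.7760 N (compression)
  F[4-5] = -760.7825 N (compression)
  F[4-6] = +153.0598 N (tension)
  F[5-6] = -327.2300 N (compression)
  Rx@0 = +1660.7100 N
  Ry@0 = +731.4632 N
  Ry@6 = +289.2268 N

798.402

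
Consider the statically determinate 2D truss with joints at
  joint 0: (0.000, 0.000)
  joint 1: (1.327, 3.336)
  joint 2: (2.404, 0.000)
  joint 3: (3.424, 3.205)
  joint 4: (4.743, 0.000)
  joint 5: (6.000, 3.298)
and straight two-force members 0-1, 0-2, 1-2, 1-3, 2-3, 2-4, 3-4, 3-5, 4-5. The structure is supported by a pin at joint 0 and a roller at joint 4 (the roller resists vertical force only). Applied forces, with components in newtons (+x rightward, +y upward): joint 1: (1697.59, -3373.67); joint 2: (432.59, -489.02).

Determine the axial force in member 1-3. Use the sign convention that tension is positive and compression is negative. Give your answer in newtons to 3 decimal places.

-1710.503

N=6 nodes, M=9 members, R=3 reactions → 2N=12, M+R=12
member 0 (0-1): L=3.5902, (cx,cy)=(0.3696,0.9292)
member 1 (0-2): L=2.4040, (cx,cy)=(1.0000,0.0000)
member 2 (1-2): L=3.5055, (cx,cy)=(0.3072,-0.9516)
member 3 (1-3): L=2.1011, (cx,cy)=(0.9981,-0.0623)
member 4 (2-3): L=3.3634, (cx,cy)=(0.3033,0.9529)
member 5 (2-4): L=2.3390, (cx,cy)=(1.0000,0.0000)
member 6 (3-4): L=3.4658, (cx,cy)=(0.3806,-0.9247)
member 7 (3-5): L=2.5777, (cx,cy)=(0.9993,0.0361)
member 8 (4-5): L=3.5294, (cx,cy)=(0.3561,0.9344)
solve A·x = −loads:
  F[0-1] = -1589.4965 N (compression)
  F[0-2] = +2717.6788 N (tension)
  F[1-2] = -1881.0606 N (compression)
  F[1-3] = -1710.5026 N (compression)
  F[2-3] = +2391.7411 N (tension)
  F[2-4] = +981.8433 N (tension)
  F[3-4] = -2579.8898 N (compression)
  F[3-5] = -0.0000 N (compression)
  F[4-5] = +0.0000 N (tension)
  Rx@0 = -2130.1800 N
  Ry@0 = +1476.9374 N
  Ry@4 = +2385.7526 N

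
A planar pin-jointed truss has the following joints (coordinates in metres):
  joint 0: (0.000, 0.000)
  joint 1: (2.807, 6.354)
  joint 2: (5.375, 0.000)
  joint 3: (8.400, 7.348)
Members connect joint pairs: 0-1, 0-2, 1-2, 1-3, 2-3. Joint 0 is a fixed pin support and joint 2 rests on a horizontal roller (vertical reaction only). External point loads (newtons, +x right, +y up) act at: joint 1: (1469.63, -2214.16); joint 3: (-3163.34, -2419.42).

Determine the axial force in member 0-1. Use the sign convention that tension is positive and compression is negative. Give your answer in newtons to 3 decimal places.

-2496.317

N=4 nodes, M=5 members, R=3 reactions → 2N=8, M+R=8
member 0 (0-1): L=6.9464, (cx,cy)=(0.4041,0.9147)
member 1 (0-2): L=5.3750, (cx,cy)=(1.0000,0.0000)
member 2 (1-2): L=6.8533, (cx,cy)=(0.3747,-0.9271)
member 3 (1-3): L=5.6806, (cx,cy)=(0.9846,0.1750)
member 4 (2-3): L=7.9463, (cx,cy)=(0.3807,0.9247)
solve A·x = −loads:
  F[0-1] = -2496.3173 N (compression)
  F[0-2] = -684.9636 N (compression)
  F[1-2] = -373.5368 N (compression)
  F[1-3] = -2375.0512 N (compression)
  F[2-3] = -2166.9929 N (compression)
  Rx@0 = +1693.7100 N
  Ry@0 = +2283.4252 N
  Ry@2 = +2350.1548 N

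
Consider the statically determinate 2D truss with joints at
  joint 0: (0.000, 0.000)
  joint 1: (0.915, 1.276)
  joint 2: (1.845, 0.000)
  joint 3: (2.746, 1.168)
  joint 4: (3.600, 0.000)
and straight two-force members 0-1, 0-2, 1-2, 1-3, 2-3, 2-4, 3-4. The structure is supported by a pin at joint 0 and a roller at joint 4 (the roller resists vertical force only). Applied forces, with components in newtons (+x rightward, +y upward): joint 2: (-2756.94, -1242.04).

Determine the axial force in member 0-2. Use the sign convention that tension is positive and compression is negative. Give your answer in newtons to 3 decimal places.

N=5 nodes, M=7 members, R=3 reactions → 2N=10, M+R=10
member 0 (0-1): L=1.5702, (cx,cy)=(0.5827,0.8127)
member 1 (0-2): L=1.8450, (cx,cy)=(1.0000,0.0000)
member 2 (1-2): L=1.5789, (cx,cy)=(0.5890,-0.8081)
member 3 (1-3): L=1.8342, (cx,cy)=(0.9983,-0.0589)
member 4 (2-3): L=1.4751, (cx,cy)=(0.6108,0.7918)
member 5 (2-4): L=1.7550, (cx,cy)=(1.0000,0.0000)
member 6 (3-4): L=1.4469, (cx,cy)=(0.5902,-0.8072)
solve A·x = −loads:
  F[0-1] = -745.0807 N (compression)
  F[0-2] = -2322.7492 N (compression)
  F[1-2] = +816.0225 N (tension)
  F[1-3] = -916.4180 N (compression)
  F[2-3] = +735.7809 N (tension)
  F[2-4] = +465.4194 N (tension)
  F[3-4] = -788.5464 N (compression)
  Rx@0 = +2756.9400 N
  Ry@0 = +605.4945 N
  Ry@4 = +636.5455 N

-2322.749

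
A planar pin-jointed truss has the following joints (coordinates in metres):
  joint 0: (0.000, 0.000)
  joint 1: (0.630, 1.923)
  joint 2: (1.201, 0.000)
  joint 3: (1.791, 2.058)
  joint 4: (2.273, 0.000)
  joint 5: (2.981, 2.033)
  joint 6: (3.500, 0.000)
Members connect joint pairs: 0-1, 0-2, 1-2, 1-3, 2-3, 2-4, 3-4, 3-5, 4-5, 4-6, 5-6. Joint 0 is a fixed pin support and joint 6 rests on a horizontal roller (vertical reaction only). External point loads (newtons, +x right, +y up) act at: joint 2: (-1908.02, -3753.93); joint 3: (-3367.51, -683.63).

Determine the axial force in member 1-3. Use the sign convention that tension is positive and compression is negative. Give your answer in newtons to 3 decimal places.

-2904.951

N=7 nodes, M=11 members, R=3 reactions → 2N=14, M+R=14
member 0 (0-1): L=2.0236, (cx,cy)=(0.3113,0.9503)
member 1 (0-2): L=1.2010, (cx,cy)=(1.0000,0.0000)
member 2 (1-2): L=2.0060, (cx,cy)=(0.2846,-0.9586)
member 3 (1-3): L=1.1688, (cx,cy)=(0.9933,0.1155)
member 4 (2-3): L=2.1409, (cx,cy)=(0.2756,0.9613)
member 5 (2-4): L=1.0720, (cx,cy)=(1.0000,0.0000)
member 6 (3-4): L=2.1137, (cx,cy)=(0.2280,-0.9737)
member 7 (3-5): L=1.1903, (cx,cy)=(0.9998,-0.0210)
member 8 (4-5): L=2.1528, (cx,cy)=(0.3289,0.9444)
member 9 (4-6): L=1.2270, (cx,cy)=(1.0000,0.0000)
member 10 (5-6): L=2.0982, (cx,cy)=(0.2474,-0.9689)
solve A·x = −loads:
  F[0-1] = -5029.6654 N (compression)
  F[0-2] = -3709.6382 N (compression)
  F[1-2] = +4635.9543 N (tension)
  F[1-3] = -2904.9505 N (compression)
  F[2-3] = -718.0493 N (compression)
  F[2-4] = -284.1178 N (compression)
  F[3-4] = +346.9737 N (tension)
  F[3-5] = +205.0402 N (tension)
  F[4-5] = -357.7319 N (compression)
  F[4-6] = -87.3437 N (compression)
  F[5-6] = +353.1113 N (tension)
  Rx@0 = +5275.5300 N
  Ry@0 = +4779.6984 N
  Ry@6 = -342.1384 N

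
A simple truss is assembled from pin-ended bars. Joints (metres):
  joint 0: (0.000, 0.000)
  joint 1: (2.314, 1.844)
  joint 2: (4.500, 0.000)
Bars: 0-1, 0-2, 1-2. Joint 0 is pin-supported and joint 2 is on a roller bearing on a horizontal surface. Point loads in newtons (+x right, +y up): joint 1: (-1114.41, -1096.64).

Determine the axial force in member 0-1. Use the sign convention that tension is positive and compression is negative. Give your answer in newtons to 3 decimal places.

N=3 nodes, M=3 members, R=3 reactions → 2N=6, M+R=6
member 0 (0-1): L=2.9589, (cx,cy)=(0.7821,0.6232)
member 1 (0-2): L=4.5000, (cx,cy)=(1.0000,0.0000)
member 2 (1-2): L=2.8599, (cx,cy)=(0.7644,-0.6448)
solve A·x = −loads:
  F[0-1] = -1587.5604 N (compression)
  F[0-2] = +127.1486 N (tension)
  F[1-2] = -166.3450 N (compression)
  Rx@0 = +1114.4100 N
  Ry@0 = +989.3838 N
  Ry@2 = +107.2562 N

-1587.560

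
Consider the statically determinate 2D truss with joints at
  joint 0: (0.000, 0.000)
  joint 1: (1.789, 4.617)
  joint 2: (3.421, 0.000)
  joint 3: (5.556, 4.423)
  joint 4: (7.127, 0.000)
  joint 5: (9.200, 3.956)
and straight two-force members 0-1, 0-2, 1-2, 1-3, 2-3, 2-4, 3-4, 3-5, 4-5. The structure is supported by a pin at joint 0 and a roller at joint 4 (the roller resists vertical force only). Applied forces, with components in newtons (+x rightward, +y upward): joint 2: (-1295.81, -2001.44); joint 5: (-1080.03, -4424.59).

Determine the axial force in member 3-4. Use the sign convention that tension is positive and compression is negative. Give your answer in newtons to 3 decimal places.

-1906.886

N=6 nodes, M=9 members, R=3 reactions → 2N=12, M+R=12
member 0 (0-1): L=4.9515, (cx,cy)=(0.3613,0.9324)
member 1 (0-2): L=3.4210, (cx,cy)=(1.0000,0.0000)
member 2 (1-2): L=4.8969, (cx,cy)=(0.3333,-0.9428)
member 3 (1-3): L=3.7720, (cx,cy)=(0.9987,-0.0514)
member 4 (2-3): L=4.9113, (cx,cy)=(0.4347,0.9006)
member 5 (2-4): L=3.7060, (cx,cy)=(1.0000,0.0000)
member 6 (3-4): L=4.6937, (cx,cy)=(0.3347,-0.9423)
member 7 (3-5): L=3.6738, (cx,cy)=(0.9919,-0.1271)
member 8 (4-5): L=4.4662, (cx,cy)=(0.4641,0.8858)
solve A·x = −loads:
  F[0-1] = -378.8639 N (compression)
  F[0-2] = -2238.9543 N (compression)
  F[1-2] = +389.2541 N (tension)
  F[1-3] = -266.9652 N (compression)
  F[2-3] = +1814.8919 N (tension)
  F[2-4] = -1602.3683 N (compression)
  F[3-4] = -1906.8863 N (compression)
  F[3-5] = +1170.0704 N (tension)
  F[4-5] = -4827.3453 N (compression)
  Rx@0 = +2375.8400 N
  Ry@0 = +353.2707 N
  Ry@4 = +6072.7593 N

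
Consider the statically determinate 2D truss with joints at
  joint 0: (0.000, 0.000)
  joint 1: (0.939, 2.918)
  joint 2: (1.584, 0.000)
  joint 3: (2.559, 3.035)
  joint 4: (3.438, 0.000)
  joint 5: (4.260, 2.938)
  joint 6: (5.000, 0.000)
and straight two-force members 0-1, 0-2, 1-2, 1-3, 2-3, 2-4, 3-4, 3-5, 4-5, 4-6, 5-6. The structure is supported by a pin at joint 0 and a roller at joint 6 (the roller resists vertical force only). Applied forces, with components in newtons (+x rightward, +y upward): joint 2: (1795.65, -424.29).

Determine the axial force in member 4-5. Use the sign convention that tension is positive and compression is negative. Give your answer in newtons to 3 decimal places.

N=7 nodes, M=11 members, R=3 reactions → 2N=14, M+R=14
member 0 (0-1): L=3.0654, (cx,cy)=(0.3063,0.9519)
member 1 (0-2): L=1.5840, (cx,cy)=(1.0000,0.0000)
member 2 (1-2): L=2.9884, (cx,cy)=(0.2158,-0.9764)
member 3 (1-3): L=1.6242, (cx,cy)=(0.9974,0.0720)
member 4 (2-3): L=3.1878, (cx,cy)=(0.3059,0.9521)
member 5 (2-4): L=1.8540, (cx,cy)=(1.0000,0.0000)
member 6 (3-4): L=3.1597, (cx,cy)=(0.2782,-0.9605)
member 7 (3-5): L=1.7038, (cx,cy)=(0.9984,-0.0569)
member 8 (4-5): L=3.0508, (cx,cy)=(0.2694,0.9630)
member 9 (4-6): L=1.5620, (cx,cy)=(1.0000,0.0000)
member 10 (5-6): L=3.0298, (cx,cy)=(0.2442,-0.9697)
solve A·x = −loads:
  F[0-1] = -304.5139 N (compression)
  F[0-2] = +1888.9305 N (tension)
  F[1-2] = +285.4161 N (tension)
  F[1-3] = -155.2858 N (compression)
  F[2-3] = +152.9298 N (tension)
  F[2-4] = +108.1078 N (tension)
  F[3-4] = -135.7630 N (compression)
  F[3-5] = -70.4544 N (compression)
  F[4-5] = +135.4116 N (tension)
  F[4-6] = +33.8554 N (tension)
  F[5-6] = -138.6131 N (compression)
  Rx@0 = -1795.6500 N
  Ry@0 = +289.8749 N
  Ry@6 = +134.4151 N

135.412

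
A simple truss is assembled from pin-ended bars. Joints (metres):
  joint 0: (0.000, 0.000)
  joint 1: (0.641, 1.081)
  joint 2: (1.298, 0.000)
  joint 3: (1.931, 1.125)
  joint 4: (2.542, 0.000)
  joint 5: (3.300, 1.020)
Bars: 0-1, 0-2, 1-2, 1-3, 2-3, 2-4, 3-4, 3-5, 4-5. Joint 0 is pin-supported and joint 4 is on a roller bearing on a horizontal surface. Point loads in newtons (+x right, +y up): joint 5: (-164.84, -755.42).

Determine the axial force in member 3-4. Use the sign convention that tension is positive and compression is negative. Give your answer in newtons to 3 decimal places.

N=6 nodes, M=9 members, R=3 reactions → 2N=12, M+R=12
member 0 (0-1): L=1.2568, (cx,cy)=(0.5100,0.8601)
member 1 (0-2): L=1.2980, (cx,cy)=(1.0000,0.0000)
member 2 (1-2): L=1.2650, (cx,cy)=(0.5194,-0.8545)
member 3 (1-3): L=1.2908, (cx,cy)=(0.9994,0.0341)
member 4 (2-3): L=1.2909, (cx,cy)=(0.4904,0.8715)
member 5 (2-4): L=1.2440, (cx,cy)=(1.0000,0.0000)
member 6 (3-4): L=1.2802, (cx,cy)=(0.4773,-0.8788)
member 7 (3-5): L=1.3730, (cx,cy)=(0.9971,-0.0765)
member 8 (4-5): L=1.2708, (cx,cy)=(0.5965,0.8026)
solve A·x = −loads:
  F[0-1] = +184.9859 N (tension)
  F[0-2] = -259.1906 N (compression)
  F[1-2] = -178.7271 N (compression)
  F[1-3] = +187.2850 N (tension)
  F[2-3] = +175.2482 N (tension)
  F[2-4] = -437.9529 N (compression)
  F[3-4] = -213.8121 N (compression)
  F[3-5] = +376.2596 N (tension)
  F[4-5] = -905.3243 N (compression)
  Rx@0 = +164.8400 N
  Ry@0 = -159.1155 N
  Ry@4 = +914.5355 N

-213.812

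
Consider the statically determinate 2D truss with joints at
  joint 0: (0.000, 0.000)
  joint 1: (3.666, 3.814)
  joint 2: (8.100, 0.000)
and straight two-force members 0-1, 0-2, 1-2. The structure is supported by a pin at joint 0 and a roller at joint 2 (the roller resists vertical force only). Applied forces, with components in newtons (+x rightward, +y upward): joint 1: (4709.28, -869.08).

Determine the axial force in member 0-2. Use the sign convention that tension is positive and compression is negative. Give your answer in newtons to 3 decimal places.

N=3 nodes, M=3 members, R=3 reactions → 2N=6, M+R=6
member 0 (0-1): L=5.2902, (cx,cy)=(0.6930,0.7210)
member 1 (0-2): L=8.1000, (cx,cy)=(1.0000,0.0000)
member 2 (1-2): L=5.8487, (cx,cy)=(0.7581,-0.6521)
solve A·x = −loads:
  F[0-1] = +2415.8051 N (tension)
  F[0-2] = +3035.1747 N (tension)
  F[1-2] = -4003.5495 N (compression)
  Rx@0 = -4709.2800 N
  Ry@0 = -1741.6905 N
  Ry@2 = +2610.7705 N

3035.175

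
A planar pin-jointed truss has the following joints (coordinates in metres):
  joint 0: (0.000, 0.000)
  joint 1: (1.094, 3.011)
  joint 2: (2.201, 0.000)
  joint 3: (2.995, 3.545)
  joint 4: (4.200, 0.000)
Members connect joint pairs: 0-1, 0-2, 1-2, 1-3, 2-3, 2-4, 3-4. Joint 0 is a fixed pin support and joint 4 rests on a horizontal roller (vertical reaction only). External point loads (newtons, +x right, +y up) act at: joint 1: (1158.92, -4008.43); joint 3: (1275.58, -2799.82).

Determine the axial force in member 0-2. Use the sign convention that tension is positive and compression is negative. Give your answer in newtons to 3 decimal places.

3110.348

N=5 nodes, M=7 members, R=3 reactions → 2N=10, M+R=10
member 0 (0-1): L=3.2036, (cx,cy)=(0.3415,0.9399)
member 1 (0-2): L=2.2010, (cx,cy)=(1.0000,0.0000)
member 2 (1-2): L=3.2080, (cx,cy)=(0.3451,-0.9386)
member 3 (1-3): L=1.9746, (cx,cy)=(0.9627,0.2704)
member 4 (2-3): L=3.6328, (cx,cy)=(0.2186,0.9758)
member 5 (2-4): L=1.9990, (cx,cy)=(1.0000,0.0000)
member 6 (3-4): L=3.7442, (cx,cy)=(0.3218,-0.9468)
solve A·x = −loads:
  F[0-1] = -1979.1001 N (compression)
  F[0-2] = +3110.3477 N (tension)
  F[1-2] = -2572.3581 N (compression)
  F[1-3] = -983.7831 N (compression)
  F[2-3] = +2474.1745 N (tension)
  F[2-4] = +1681.9436 N (tension)
  F[3-4] = -5226.1716 N (compression)
  Rx@0 = -2434.5000 N
  Ry@0 = +1860.1256 N
  Ry@4 = +4948.1244 N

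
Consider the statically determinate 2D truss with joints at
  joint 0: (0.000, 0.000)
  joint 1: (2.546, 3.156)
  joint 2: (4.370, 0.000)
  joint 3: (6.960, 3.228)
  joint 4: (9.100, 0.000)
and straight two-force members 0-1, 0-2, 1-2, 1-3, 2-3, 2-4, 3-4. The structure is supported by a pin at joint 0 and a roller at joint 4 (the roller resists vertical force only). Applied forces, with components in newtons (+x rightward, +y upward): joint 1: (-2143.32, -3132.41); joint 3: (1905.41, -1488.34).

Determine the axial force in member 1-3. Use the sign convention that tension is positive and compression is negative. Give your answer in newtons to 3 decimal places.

N=5 nodes, M=7 members, R=3 reactions → 2N=10, M+R=10
member 0 (0-1): L=4.0549, (cx,cy)=(0.6279,0.7783)
member 1 (0-2): L=4.3700, (cx,cy)=(1.0000,0.0000)
member 2 (1-2): L=3.6452, (cx,cy)=(0.5004,-0.8658)
member 3 (1-3): L=4.4146, (cx,cy)=(0.9999,0.0163)
member 4 (2-3): L=4.1386, (cx,cy)=(0.6258,0.7800)
member 5 (2-4): L=4.7300, (cx,cy)=(1.0000,0.0000)
member 6 (3-4): L=3.8729, (cx,cy)=(0.5526,-0.8335)
solve A·x = −loads:
  F[0-1] = -3434.9510 N (compression)
  F[0-2] = +1918.8194 N (tension)
  F[1-2] = -525.3825 N (compression)
  F[1-3] = +249.5185 N (tension)
  F[2-3] = +583.1965 N (tension)
  F[2-4] = +1290.9521 N (tension)
  F[3-4] = -2336.3395 N (compression)
  Rx@0 = +237.9100 N
  Ry@0 = +2673.4634 N
  Ry@4 = +1947.2866 N

249.519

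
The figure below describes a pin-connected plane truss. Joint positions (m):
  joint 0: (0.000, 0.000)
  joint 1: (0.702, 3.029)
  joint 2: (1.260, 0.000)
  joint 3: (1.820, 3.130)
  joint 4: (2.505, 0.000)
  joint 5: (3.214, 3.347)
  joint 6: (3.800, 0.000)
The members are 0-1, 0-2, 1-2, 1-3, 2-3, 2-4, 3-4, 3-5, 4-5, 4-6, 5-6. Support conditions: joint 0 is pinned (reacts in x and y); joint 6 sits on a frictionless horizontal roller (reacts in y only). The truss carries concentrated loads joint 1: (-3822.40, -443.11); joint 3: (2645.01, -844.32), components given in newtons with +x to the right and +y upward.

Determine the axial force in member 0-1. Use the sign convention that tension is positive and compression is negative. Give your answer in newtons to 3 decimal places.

N=7 nodes, M=11 members, R=3 reactions → 2N=14, M+R=14
member 0 (0-1): L=3.1093, (cx,cy)=(0.2258,0.9742)
member 1 (0-2): L=1.2600, (cx,cy)=(1.0000,0.0000)
member 2 (1-2): L=3.0800, (cx,cy)=(0.1812,-0.9835)
member 3 (1-3): L=1.1226, (cx,cy)=(0.9959,0.0900)
member 4 (2-3): L=3.1797, (cx,cy)=(0.1761,0.9844)
member 5 (2-4): L=1.2450, (cx,cy)=(1.0000,0.0000)
member 6 (3-4): L=3.2041, (cx,cy)=(0.2138,-0.9769)
member 7 (3-5): L=1.4108, (cx,cy)=(0.9881,0.1538)
member 8 (4-5): L=3.4213, (cx,cy)=(0.2072,0.9783)
member 9 (4-6): L=1.2950, (cx,cy)=(1.0000,0.0000)
member 10 (5-6): L=3.3979, (cx,cy)=(0.1725,-0.9850)
solve A·x = −loads:
  F[0-1] = -1713.6358 N (compression)
  F[0-2] = -790.4931 N (compression)
  F[1-2] = +1536.9204 N (tension)
  F[1-3] = +3169.9148 N (tension)
  F[2-3] = -1535.4878 N (compression)
  F[2-4] = -241.6224 N (compression)
  F[3-4] = +415.3514 N (tension)
  F[3-5] = +154.6650 N (tension)
  F[4-5] = -414.7519 N (compression)
  F[4-6] = -66.8741 N (compression)
  F[5-6] = +387.7686 N (tension)
  Rx@0 = +1177.3900 N
  Ry@0 = +1669.3886 N
  Ry@6 = -381.9586 N

-1713.636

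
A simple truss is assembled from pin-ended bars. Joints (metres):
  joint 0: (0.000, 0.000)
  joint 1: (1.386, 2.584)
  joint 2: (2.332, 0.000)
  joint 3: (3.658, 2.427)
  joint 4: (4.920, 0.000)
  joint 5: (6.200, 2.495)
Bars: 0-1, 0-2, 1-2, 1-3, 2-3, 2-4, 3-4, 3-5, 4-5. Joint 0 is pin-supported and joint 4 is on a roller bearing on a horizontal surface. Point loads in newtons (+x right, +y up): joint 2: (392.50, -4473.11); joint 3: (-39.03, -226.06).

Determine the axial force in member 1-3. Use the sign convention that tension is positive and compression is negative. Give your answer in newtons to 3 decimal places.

-2255.459

N=6 nodes, M=9 members, R=3 reactions → 2N=12, M+R=12
member 0 (0-1): L=2.9322, (cx,cy)=(0.4727,0.8812)
member 1 (0-2): L=2.3320, (cx,cy)=(1.0000,0.0000)
member 2 (1-2): L=2.7517, (cx,cy)=(0.3438,-0.9390)
member 3 (1-3): L=2.2774, (cx,cy)=(0.9976,-0.0689)
member 4 (2-3): L=2.7656, (cx,cy)=(0.4795,0.8776)
member 5 (2-4): L=2.5880, (cx,cy)=(1.0000,0.0000)
member 6 (3-4): L=2.7355, (cx,cy)=(0.4613,-0.8872)
member 7 (3-5): L=2.5429, (cx,cy)=(0.9996,0.0267)
member 8 (4-5): L=2.8042, (cx,cy)=(0.4565,0.8897)
solve A·x = −loads:
  F[0-1] = -2757.6787 N (compression)
  F[0-2] = +1656.9575 N (tension)
  F[1-2] = +2753.4822 N (tension)
  F[1-3] = -2255.4585 N (compression)
  F[2-3] = +2150.7917 N (tension)
  F[2-4] = +1179.8441 N (tension)
  F[3-4] = -2557.4218 N (compression)
  F[3-5] = -0.0000 N (tension)
  F[4-5] = +0.0000 N (tension)
  Rx@0 = -353.4700 N
  Ry@0 = +2430.1671 N
  Ry@4 = +2269.0029 N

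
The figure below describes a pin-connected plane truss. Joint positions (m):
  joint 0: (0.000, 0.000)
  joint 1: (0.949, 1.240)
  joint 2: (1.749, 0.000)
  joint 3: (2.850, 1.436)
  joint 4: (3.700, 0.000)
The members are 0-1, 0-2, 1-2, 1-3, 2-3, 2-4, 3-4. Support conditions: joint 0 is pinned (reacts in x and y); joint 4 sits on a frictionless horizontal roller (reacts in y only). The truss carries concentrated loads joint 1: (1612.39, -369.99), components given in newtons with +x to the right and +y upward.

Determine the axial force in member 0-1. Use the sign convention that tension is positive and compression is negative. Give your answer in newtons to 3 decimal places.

334.050

N=5 nodes, M=7 members, R=3 reactions → 2N=10, M+R=10
member 0 (0-1): L=1.5615, (cx,cy)=(0.6078,0.7941)
member 1 (0-2): L=1.7490, (cx,cy)=(1.0000,0.0000)
member 2 (1-2): L=1.4757, (cx,cy)=(0.5421,-0.8403)
member 3 (1-3): L=1.9111, (cx,cy)=(0.9947,0.1026)
member 4 (2-3): L=1.8095, (cx,cy)=(0.6085,0.7936)
member 5 (2-4): L=1.9510, (cx,cy)=(1.0000,0.0000)
member 6 (3-4): L=1.6687, (cx,cy)=(0.5094,-0.8605)
solve A·x = −loads:
  F[0-1] = +334.0496 N (tension)
  F[0-2] = +1409.3683 N (tension)
  F[1-2] = -870.9931 N (compression)
  F[1-3] = -942.1476 N (compression)
  F[2-3] = +922.2570 N (tension)
  F[2-4] = +376.0279 N (tension)
  F[3-4] = -738.2140 N (compression)
  Rx@0 = -1612.3900 N
  Ry@0 = -265.2760 N
  Ry@4 = +635.2660 N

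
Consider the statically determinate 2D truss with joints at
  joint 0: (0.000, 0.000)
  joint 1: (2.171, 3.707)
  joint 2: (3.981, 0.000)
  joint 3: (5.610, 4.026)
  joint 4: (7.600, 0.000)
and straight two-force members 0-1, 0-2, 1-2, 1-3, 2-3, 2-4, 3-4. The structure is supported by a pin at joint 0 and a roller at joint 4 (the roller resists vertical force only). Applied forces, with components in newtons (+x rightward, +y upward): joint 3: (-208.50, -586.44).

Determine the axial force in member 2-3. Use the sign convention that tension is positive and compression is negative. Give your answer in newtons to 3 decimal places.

N=5 nodes, M=7 members, R=3 reactions → 2N=10, M+R=10
member 0 (0-1): L=4.2959, (cx,cy)=(0.5054,0.8629)
member 1 (0-2): L=3.9810, (cx,cy)=(1.0000,0.0000)
member 2 (1-2): L=4.1253, (cx,cy)=(0.4388,-0.8986)
member 3 (1-3): L=3.4538, (cx,cy)=(0.9957,0.0924)
member 4 (2-3): L=4.3431, (cx,cy)=(0.3751,0.9270)
member 5 (2-4): L=3.6190, (cx,cy)=(1.0000,0.0000)
member 6 (3-4): L=4.4910, (cx,cy)=(0.4431,-0.8965)
solve A·x = −loads:
  F[0-1] = -305.9478 N (compression)
  F[0-2] = -53.8859 N (compression)
  F[1-2] = +265.7955 N (tension)
  F[1-3] = -272.3984 N (compression)
  F[2-3] = -257.6561 N (compression)
  F[2-4] = +159.3756 N (tension)
  F[3-4] = -359.6735 N (compression)
  Rx@0 = +208.5000 N
  Ry@0 = +264.0048 N
  Ry@4 = +322.4352 N

-257.656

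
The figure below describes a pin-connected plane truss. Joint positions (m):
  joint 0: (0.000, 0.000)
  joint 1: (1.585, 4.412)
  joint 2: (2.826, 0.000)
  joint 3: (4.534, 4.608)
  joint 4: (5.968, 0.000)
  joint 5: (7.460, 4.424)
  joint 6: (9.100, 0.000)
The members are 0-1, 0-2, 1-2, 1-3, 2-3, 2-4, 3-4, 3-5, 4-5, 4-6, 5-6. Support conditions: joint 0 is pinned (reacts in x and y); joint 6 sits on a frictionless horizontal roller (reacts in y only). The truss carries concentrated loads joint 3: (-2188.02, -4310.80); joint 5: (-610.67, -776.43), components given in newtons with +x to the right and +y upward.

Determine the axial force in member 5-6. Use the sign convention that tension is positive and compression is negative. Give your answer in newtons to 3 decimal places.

-1471.223

N=7 nodes, M=11 members, R=3 reactions → 2N=14, M+R=14
member 0 (0-1): L=4.6881, (cx,cy)=(0.3381,0.9411)
member 1 (0-2): L=2.8260, (cx,cy)=(1.0000,0.0000)
member 2 (1-2): L=4.5832, (cx,cy)=(0.2708,-0.9626)
member 3 (1-3): L=2.9555, (cx,cy)=(0.9978,0.0663)
member 4 (2-3): L=4.9144, (cx,cy)=(0.3476,0.9377)
member 5 (2-4): L=3.1420, (cx,cy)=(1.0000,0.0000)
member 6 (3-4): L=4.8260, (cx,cy)=(0.2971,-0.9548)
member 7 (3-5): L=2.9318, (cx,cy)=(0.9980,-0.0628)
member 8 (4-5): L=4.6688, (cx,cy)=(0.3196,0.9476)
member 9 (4-6): L=3.1320, (cx,cy)=(1.0000,0.0000)
member 10 (5-6): L=4.7182, (cx,cy)=(0.3476,-0.9376)
solve A·x = −loads:
  F[0-1] = -3939.7427 N (compression)
  F[0-2] = -1466.6927 N (compression)
  F[1-2] = +3690.6646 N (tension)
  F[1-3] = -2336.4652 N (compression)
  F[2-3] = -3789.0004 N (compression)
  F[2-4] = +849.5099 N (tension)
  F[3-4] = -546.1048 N (compression)
  F[3-5] = -1300.4729 N (compression)
  F[4-5] = +550.2944 N (tension)
  F[4-6] = +511.3832 N (tension)
  F[5-6] = -1471.2233 N (compression)
  Rx@0 = +2798.6900 N
  Ry@0 = +3707.7427 N
  Ry@6 = +1379.4873 N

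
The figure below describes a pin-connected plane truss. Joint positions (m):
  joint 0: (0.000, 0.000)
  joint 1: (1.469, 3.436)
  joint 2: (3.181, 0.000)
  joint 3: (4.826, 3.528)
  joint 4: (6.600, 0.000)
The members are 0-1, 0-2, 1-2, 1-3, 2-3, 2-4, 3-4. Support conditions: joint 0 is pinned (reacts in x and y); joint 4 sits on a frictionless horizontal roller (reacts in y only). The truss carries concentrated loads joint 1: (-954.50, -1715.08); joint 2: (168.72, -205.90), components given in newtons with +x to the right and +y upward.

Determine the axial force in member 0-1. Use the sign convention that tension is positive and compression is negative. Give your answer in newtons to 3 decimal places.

-2106.520

N=5 nodes, M=7 members, R=3 reactions → 2N=10, M+R=10
member 0 (0-1): L=3.7369, (cx,cy)=(0.3931,0.9195)
member 1 (0-2): L=3.1810, (cx,cy)=(1.0000,0.0000)
member 2 (1-2): L=3.8389, (cx,cy)=(0.4460,-0.8951)
member 3 (1-3): L=3.3583, (cx,cy)=(0.9996,0.0274)
member 4 (2-3): L=3.8927, (cx,cy)=(0.4226,0.9063)
member 5 (2-4): L=3.4190, (cx,cy)=(1.0000,0.0000)
member 6 (3-4): L=3.9489, (cx,cy)=(0.4492,-0.8934)
solve A·x = −loads:
  F[0-1] = -2106.5201 N (compression)
  F[0-2] = +42.3177 N (tension)
  F[1-2] = +248.3373 N (tension)
  F[1-3] = +15.6589 N (tension)
  F[2-3] = -18.0672 N (compression)
  F[2-4] = -8.0180 N (compression)
  F[3-4] = +17.8481 N (tension)
  Rx@0 = +785.7800 N
  Ry@0 = +1936.9257 N
  Ry@4 = -15.9457 N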